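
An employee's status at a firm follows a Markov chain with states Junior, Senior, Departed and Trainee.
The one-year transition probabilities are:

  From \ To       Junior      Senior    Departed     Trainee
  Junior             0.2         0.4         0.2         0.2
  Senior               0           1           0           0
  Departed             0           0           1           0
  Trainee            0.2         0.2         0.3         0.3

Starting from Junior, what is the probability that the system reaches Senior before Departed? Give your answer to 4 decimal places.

Let h(s) be the probability of absorption at Senior starting from transient state s. Then h(Senior) = 1 and h(Departed) = 0. By first-step analysis:
h(Junior) = 0.2·h(Junior) + 0.4·1 + 0.2·0 + 0.2·h(Trainee)
h(Trainee) = 0.2·h(Junior) + 0.2·1 + 0.3·0 + 0.3·h(Trainee)
Solving: h(Junior) = 0.6154, h(Trainee) = 0.4615.
Starting from Junior, the probability is 0.6154.

0.6154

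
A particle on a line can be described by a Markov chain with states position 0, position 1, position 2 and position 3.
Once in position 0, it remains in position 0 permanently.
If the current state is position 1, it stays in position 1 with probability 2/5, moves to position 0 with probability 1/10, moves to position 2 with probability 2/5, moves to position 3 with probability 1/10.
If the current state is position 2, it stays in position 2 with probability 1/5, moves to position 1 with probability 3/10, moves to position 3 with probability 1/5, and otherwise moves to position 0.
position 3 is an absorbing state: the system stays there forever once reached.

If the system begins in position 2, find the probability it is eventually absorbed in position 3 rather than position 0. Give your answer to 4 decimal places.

0.4167

Let h(s) be the probability of absorption at position 3 starting from transient state s. Then h(position 3) = 1 and h(position 0) = 0. By first-step analysis:
h(position 1) = 0.1·0 + 0.4·h(position 1) + 0.4·h(position 2) + 0.1·1
h(position 2) = 0.3·0 + 0.3·h(position 1) + 0.2·h(position 2) + 0.2·1
Solving: h(position 1) = 0.4444, h(position 2) = 0.4167.
Starting from position 2, the probability is 0.4167.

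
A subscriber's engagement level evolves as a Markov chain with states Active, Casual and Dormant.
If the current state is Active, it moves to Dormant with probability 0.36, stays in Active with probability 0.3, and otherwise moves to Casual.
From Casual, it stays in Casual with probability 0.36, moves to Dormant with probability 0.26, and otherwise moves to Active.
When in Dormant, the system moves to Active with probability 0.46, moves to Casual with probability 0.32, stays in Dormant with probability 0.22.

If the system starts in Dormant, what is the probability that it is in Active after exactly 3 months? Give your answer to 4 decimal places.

Propagate the distribution vector 3 months from Dormant.
After 0 months: (0.0000, 0.0000, 1.0000)
After 1 month: (0.4600, 0.3200, 0.2200)
After 2 months: (0.3608, 0.3420, 0.2972)
After 3 months: (0.3749, 0.3409, 0.2842)
P(in Active after 3 months) = 0.3749

0.3749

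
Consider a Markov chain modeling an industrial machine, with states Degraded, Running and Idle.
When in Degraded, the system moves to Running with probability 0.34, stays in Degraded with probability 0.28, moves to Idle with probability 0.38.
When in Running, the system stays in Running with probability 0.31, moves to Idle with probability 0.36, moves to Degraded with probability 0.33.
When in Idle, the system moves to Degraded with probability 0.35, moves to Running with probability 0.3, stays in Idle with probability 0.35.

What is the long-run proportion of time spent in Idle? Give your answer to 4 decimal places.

0.3628

Let the stationary distribution be π with π = πP and π_1 + π_2 + π_3 = 1.
π_1 = 0.28·π_1 + 0.33·π_2 + 0.35·π_3
π_2 = 0.34·π_1 + 0.31·π_2 + 0.3·π_3
Solving with the normalization constraint gives π = (0.3212, 0.3160, 0.3628).
So the stationary probability of Idle is 0.3628.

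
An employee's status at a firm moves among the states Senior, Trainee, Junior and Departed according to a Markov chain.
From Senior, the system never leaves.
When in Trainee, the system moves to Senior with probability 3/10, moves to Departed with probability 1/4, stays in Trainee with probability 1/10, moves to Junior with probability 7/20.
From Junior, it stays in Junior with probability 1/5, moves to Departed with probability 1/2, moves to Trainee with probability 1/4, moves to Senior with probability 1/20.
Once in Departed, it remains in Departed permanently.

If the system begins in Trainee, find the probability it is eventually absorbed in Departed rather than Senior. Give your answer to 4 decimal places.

0.5929

Let h(s) be the probability of absorption at Departed starting from transient state s. Then h(Departed) = 1 and h(Senior) = 0. By first-step analysis:
h(Trainee) = 0.3·0 + 0.1·h(Trainee) + 0.35·h(Junior) + 0.25·1
h(Junior) = 0.05·0 + 0.25·h(Trainee) + 0.2·h(Junior) + 0.5·1
Solving: h(Trainee) = 0.5929, h(Junior) = 0.8103.
Starting from Trainee, the probability is 0.5929.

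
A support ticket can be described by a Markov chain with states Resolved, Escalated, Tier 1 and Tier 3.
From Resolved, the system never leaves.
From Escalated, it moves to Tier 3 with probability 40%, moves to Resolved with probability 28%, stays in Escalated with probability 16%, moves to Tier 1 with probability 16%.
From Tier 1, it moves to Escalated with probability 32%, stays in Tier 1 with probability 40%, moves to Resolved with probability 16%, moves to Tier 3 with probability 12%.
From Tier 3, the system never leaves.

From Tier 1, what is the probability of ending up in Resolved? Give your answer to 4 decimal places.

0.4947

Let h(s) be the probability of absorption at Resolved starting from transient state s. Then h(Resolved) = 1 and h(Tier 3) = 0. By first-step analysis:
h(Escalated) = 0.28·1 + 0.16·h(Escalated) + 0.16·h(Tier 1) + 0.4·0
h(Tier 1) = 0.16·1 + 0.32·h(Escalated) + 0.4·h(Tier 1) + 0.12·0
Solving: h(Escalated) = 0.4276, h(Tier 1) = 0.4947.
Starting from Tier 1, the probability is 0.4947.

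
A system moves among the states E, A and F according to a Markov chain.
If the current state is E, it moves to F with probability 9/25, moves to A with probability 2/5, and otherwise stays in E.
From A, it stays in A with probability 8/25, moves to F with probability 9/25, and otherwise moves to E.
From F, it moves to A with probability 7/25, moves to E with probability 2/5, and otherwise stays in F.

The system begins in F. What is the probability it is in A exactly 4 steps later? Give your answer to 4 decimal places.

Propagate the distribution vector 4 steps from F.
After 0 steps: (0.0000, 0.0000, 1.0000)
After 1 step: (0.4000, 0.2800, 0.3200)
After 2 steps: (0.3136, 0.3392, 0.3472)
After 3 steps: (0.3227, 0.3312, 0.3461)
After 4 steps: (0.3219, 0.3320, 0.3462)
P(in A after 4 steps) = 0.3320

0.3320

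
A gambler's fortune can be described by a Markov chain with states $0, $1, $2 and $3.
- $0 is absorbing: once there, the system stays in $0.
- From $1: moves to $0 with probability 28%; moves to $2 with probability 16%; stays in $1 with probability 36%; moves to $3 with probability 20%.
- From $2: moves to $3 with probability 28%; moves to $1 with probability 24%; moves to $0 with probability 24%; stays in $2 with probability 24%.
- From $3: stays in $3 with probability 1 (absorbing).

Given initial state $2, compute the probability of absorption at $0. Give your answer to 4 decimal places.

Let h(s) be the probability of absorption at $0 starting from transient state s. Then h($0) = 1 and h($3) = 0. By first-step analysis:
h($1) = 0.28·1 + 0.36·h($1) + 0.16·h($2) + 0.2·0
h($2) = 0.24·1 + 0.24·h($1) + 0.24·h($2) + 0.28·0
Solving: h($1) = 0.5607, h($2) = 0.4929.
Starting from $2, the probability is 0.4929.

0.4929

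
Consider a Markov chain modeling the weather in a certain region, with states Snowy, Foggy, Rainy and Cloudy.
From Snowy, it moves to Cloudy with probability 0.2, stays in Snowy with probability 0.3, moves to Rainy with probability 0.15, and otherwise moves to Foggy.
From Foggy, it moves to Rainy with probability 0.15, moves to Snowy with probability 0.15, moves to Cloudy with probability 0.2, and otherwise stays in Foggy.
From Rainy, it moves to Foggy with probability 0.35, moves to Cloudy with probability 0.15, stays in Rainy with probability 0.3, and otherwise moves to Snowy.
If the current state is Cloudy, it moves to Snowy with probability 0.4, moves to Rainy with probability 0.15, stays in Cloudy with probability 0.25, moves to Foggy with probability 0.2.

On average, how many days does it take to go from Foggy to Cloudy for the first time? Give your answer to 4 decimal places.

5.2308

Let t(s) be the expected number of days to first reach Cloudy from state s, with t(Cloudy) = 0. Conditioning on the first day:
t(Snowy) = 1 + 0.3·t(Snowy) + 0.35·t(Foggy) + 0.15·t(Rainy)
t(Foggy) = 1 + 0.15·t(Snowy) + 0.5·t(Foggy) + 0.15·t(Rainy)
t(Rainy) = 1 + 0.2·t(Snowy) + 0.35·t(Foggy) + 0.3·t(Rainy)
Solving: t(Snowy) = 5.2308, t(Foggy) = 5.2308, t(Rainy) = 5.5385.
Expected days from Foggy to Cloudy: 5.2308.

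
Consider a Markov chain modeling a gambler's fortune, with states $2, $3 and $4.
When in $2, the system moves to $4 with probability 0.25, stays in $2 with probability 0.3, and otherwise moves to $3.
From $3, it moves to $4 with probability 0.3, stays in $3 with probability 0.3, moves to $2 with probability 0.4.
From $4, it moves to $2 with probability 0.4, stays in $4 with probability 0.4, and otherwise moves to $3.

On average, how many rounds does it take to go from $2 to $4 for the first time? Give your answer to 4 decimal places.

3.7097

Let t(s) be the expected number of rounds to first reach $4 from state s, with t($4) = 0. Conditioning on the first round:
t($2) = 1 + 0.3·t($2) + 0.45·t($3)
t($3) = 1 + 0.4·t($2) + 0.3·t($3)
Solving: t($2) = 3.7097, t($3) = 3.5484.
Expected rounds from $2 to $4: 3.7097.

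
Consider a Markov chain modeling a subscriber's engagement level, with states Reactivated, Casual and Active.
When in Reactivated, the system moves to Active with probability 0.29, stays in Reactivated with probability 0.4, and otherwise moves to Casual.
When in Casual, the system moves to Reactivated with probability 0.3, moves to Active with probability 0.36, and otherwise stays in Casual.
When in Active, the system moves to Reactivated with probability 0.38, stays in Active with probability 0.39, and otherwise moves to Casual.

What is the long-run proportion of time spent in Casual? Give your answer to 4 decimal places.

Let the stationary distribution be π with π = πP and π_1 + π_2 + π_3 = 1.
π_1 = 0.4·π_1 + 0.3·π_2 + 0.38·π_3
π_2 = 0.31·π_1 + 0.34·π_2 + 0.23·π_3
Solving with the normalization constraint gives π = (0.3640, 0.2911, 0.3449).
So the stationary probability of Casual is 0.2911.

0.2911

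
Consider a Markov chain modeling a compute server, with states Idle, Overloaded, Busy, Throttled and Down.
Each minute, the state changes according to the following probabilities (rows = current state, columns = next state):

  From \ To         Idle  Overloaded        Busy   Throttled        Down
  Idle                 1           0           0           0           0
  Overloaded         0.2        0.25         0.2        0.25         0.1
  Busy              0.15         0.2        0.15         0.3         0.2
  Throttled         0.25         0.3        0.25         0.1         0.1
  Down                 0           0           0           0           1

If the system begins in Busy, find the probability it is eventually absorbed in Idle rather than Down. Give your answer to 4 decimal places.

0.5494

Let h(s) be the probability of absorption at Idle starting from transient state s. Then h(Idle) = 1 and h(Down) = 0. By first-step analysis:
h(Overloaded) = 0.2·1 + 0.25·h(Overloaded) + 0.2·h(Busy) + 0.25·h(Throttled) + 0.1·0
h(Busy) = 0.15·1 + 0.2·h(Overloaded) + 0.15·h(Busy) + 0.3·h(Throttled) + 0.2·0
h(Throttled) = 0.25·1 + 0.3·h(Overloaded) + 0.25·h(Busy) + 0.1·h(Throttled) + 0.1·0
Solving: h(Overloaded) = 0.6262, h(Busy) = 0.5494, h(Throttled) = 0.6391.
Starting from Busy, the probability is 0.5494.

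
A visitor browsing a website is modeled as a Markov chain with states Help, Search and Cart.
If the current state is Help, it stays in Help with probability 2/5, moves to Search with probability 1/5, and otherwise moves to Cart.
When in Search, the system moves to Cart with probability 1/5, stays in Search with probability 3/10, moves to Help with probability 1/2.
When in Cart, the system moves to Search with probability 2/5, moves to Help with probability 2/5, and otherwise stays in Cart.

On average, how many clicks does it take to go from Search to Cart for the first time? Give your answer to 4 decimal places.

3.4375

Let t(s) be the expected number of clicks to first reach Cart from state s, with t(Cart) = 0. Conditioning on the first click:
t(Help) = 1 + 0.4·t(Help) + 0.2·t(Search)
t(Search) = 1 + 0.5·t(Help) + 0.3·t(Search)
Solving: t(Help) = 2.8125, t(Search) = 3.4375.
Expected clicks from Search to Cart: 3.4375.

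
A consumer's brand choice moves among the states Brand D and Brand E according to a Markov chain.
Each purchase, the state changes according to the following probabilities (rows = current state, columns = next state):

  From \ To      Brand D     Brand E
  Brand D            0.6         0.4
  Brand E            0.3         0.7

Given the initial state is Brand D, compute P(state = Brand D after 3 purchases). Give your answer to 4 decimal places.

0.4440

Propagate the distribution vector 3 purchases from Brand D.
After 0 purchases: (1.0000, 0.0000)
After 1 purchase: (0.6000, 0.4000)
After 2 purchases: (0.4800, 0.5200)
After 3 purchases: (0.4440, 0.5560)
P(in Brand D after 3 purchases) = 0.4440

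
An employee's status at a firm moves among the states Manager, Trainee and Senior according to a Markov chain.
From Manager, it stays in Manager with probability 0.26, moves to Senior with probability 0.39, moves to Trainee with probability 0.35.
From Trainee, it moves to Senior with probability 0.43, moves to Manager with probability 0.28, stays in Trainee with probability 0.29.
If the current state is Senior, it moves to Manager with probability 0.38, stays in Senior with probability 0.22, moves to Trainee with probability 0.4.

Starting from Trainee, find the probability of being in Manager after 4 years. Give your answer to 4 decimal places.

0.3087

Propagate the distribution vector 4 years from Trainee.
After 0 years: (0.0000, 1.0000, 0.0000)
After 1 year: (0.2800, 0.2900, 0.4300)
After 2 years: (0.3174, 0.3541, 0.3285)
After 3 years: (0.3065, 0.3452, 0.3483)
After 4 years: (0.3087, 0.3467, 0.3446)
P(in Manager after 4 years) = 0.3087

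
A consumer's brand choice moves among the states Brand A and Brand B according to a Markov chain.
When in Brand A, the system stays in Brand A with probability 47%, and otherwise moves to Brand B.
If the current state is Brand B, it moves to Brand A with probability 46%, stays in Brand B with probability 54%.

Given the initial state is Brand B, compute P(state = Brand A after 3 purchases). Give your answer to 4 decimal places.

0.4646

Propagate the distribution vector 3 purchases from Brand B.
After 0 purchases: (0.0000, 1.0000)
After 1 purchase: (0.4600, 0.5400)
After 2 purchases: (0.4646, 0.5354)
After 3 purchases: (0.4646, 0.5354)
P(in Brand A after 3 purchases) = 0.4646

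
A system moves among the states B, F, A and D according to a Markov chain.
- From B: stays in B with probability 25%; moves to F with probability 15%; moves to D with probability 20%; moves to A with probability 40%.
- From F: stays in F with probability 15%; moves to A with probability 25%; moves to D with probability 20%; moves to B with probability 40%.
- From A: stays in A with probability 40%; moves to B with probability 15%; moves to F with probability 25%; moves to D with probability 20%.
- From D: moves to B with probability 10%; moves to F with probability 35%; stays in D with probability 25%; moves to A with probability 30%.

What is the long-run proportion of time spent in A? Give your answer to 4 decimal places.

Let the stationary distribution be π with π = πP and π_1 + π_2 + π_3 + π_4 = 1.
π_1 = 0.25·π_1 + 0.4·π_2 + 0.15·π_3 + 0.1·π_4
π_2 = 0.15·π_1 + 0.15·π_2 + 0.25·π_3 + 0.35·π_4
π_3 = 0.4·π_1 + 0.25·π_2 + 0.4·π_3 + 0.3·π_4
Solving with the normalization constraint gives π = (0.2179, 0.2266, 0.3450, 0.2105).
So the stationary probability of A is 0.3450.

0.3450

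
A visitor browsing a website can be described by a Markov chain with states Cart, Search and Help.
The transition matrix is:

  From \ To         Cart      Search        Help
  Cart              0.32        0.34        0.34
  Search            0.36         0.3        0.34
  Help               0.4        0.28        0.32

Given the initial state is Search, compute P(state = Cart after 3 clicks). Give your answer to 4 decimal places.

0.3590

Propagate the distribution vector 3 clicks from Search.
After 0 clicks: (0.0000, 1.0000, 0.0000)
After 1 click: (0.3600, 0.3000, 0.3400)
After 2 clicks: (0.3592, 0.3076, 0.3332)
After 3 clicks: (0.3590, 0.3077, 0.3333)
P(in Cart after 3 clicks) = 0.3590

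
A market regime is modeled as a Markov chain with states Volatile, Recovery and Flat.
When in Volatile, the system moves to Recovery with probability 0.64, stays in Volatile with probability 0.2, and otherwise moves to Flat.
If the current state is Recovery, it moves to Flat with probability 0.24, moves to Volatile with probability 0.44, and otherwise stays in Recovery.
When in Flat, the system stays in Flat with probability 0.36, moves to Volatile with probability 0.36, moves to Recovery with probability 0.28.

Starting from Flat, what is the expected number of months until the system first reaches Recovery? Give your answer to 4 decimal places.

Let t(s) be the expected number of months to first reach Recovery from state s, with t(Recovery) = 0. Conditioning on the first month:
t(Volatile) = 1 + 0.2·t(Volatile) + 0.16·t(Flat)
t(Flat) = 1 + 0.36·t(Volatile) + 0.36·t(Flat)
Solving: t(Volatile) = 1.7606, t(Flat) = 2.5528.
Expected months from Flat to Recovery: 2.5528.

2.5528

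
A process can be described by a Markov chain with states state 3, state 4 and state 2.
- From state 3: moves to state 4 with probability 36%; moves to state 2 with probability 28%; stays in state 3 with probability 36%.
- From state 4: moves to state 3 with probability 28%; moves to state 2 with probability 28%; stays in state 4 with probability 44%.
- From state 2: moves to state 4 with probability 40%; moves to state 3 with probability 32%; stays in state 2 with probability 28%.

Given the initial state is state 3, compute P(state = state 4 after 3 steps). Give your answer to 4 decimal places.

Propagate the distribution vector 3 steps from state 3.
After 0 steps: (1.0000, 0.0000, 0.0000)
After 1 step: (0.3600, 0.3600, 0.2800)
After 2 steps: (0.3200, 0.4000, 0.2800)
After 3 steps: (0.3168, 0.4032, 0.2800)
P(in state 4 after 3 steps) = 0.4032

0.4032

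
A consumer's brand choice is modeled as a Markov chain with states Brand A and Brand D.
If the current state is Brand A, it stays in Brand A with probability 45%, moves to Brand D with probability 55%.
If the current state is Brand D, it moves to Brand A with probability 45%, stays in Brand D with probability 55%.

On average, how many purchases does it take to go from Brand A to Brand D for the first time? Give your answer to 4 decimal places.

1.8182

Let t(s) be the expected number of purchases to first reach Brand D from state s, with t(Brand D) = 0. Conditioning on the first purchase:
t(Brand A) = 1 + 0.45·t(Brand A)
Solving: t(Brand A) = 1.8182.
Expected purchases from Brand A to Brand D: 1.8182.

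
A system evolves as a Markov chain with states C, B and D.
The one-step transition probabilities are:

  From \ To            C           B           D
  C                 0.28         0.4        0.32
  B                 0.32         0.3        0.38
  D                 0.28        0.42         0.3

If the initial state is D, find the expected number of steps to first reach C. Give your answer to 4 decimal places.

3.3898

Let t(s) be the expected number of steps to first reach C from state s, with t(C) = 0. Conditioning on the first step:
t(B) = 1 + 0.3·t(B) + 0.38·t(D)
t(D) = 1 + 0.42·t(B) + 0.3·t(D)
Solving: t(B) = 3.2688, t(D) = 3.3898.
Expected steps from D to C: 3.3898.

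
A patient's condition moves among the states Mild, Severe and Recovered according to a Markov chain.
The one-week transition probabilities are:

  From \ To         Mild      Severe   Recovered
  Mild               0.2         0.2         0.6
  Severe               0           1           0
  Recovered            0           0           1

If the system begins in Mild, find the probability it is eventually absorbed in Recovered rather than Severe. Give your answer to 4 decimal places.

Let h(s) be the probability of absorption at Recovered starting from transient state s. Then h(Recovered) = 1 and h(Severe) = 0. By first-step analysis:
h(Mild) = 0.2·h(Mild) + 0.2·0 + 0.6·1
Solving: h(Mild) = 0.7500.
Starting from Mild, the probability is 0.7500.

0.7500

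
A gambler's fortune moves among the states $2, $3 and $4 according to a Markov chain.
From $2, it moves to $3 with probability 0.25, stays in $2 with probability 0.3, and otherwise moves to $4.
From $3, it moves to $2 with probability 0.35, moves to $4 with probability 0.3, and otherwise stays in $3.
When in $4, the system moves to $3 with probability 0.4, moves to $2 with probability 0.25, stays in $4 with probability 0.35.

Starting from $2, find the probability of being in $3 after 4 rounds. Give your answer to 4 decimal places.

0.3382

Propagate the distribution vector 4 rounds from $2.
After 0 rounds: (1.0000, 0.0000, 0.0000)
After 1 round: (0.3000, 0.2500, 0.4500)
After 2 rounds: (0.2900, 0.3425, 0.3675)
After 3 rounds: (0.2988, 0.3394, 0.3619)
After 4 rounds: (0.2989, 0.3382, 0.3629)
P(in $3 after 4 rounds) = 0.3382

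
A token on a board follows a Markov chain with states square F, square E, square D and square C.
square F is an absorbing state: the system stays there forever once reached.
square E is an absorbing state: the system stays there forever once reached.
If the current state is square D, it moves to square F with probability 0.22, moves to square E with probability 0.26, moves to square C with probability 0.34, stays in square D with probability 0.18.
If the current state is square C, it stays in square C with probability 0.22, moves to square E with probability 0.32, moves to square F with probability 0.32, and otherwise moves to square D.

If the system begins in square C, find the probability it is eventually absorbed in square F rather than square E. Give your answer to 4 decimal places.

Let h(s) be the probability of absorption at square F starting from transient state s. Then h(square F) = 1 and h(square E) = 0. By first-step analysis:
h(square D) = 0.22·1 + 0.26·0 + 0.18·h(square D) + 0.34·h(square C)
h(square C) = 0.32·1 + 0.32·0 + 0.14·h(square D) + 0.22·h(square C)
Solving: h(square D) = 0.4736, h(square C) = 0.4953.
Starting from square C, the probability is 0.4953.

0.4953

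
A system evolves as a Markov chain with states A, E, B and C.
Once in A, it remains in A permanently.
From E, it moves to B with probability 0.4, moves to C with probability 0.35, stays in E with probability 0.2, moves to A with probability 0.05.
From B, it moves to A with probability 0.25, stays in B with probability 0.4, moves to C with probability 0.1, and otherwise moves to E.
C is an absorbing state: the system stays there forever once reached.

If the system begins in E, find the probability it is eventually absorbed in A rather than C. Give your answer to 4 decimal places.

0.3421

Let h(s) be the probability of absorption at A starting from transient state s. Then h(A) = 1 and h(C) = 0. By first-step analysis:
h(E) = 0.05·1 + 0.2·h(E) + 0.4·h(B) + 0.35·0
h(B) = 0.25·1 + 0.25·h(E) + 0.4·h(B) + 0.1·0
Solving: h(E) = 0.3421, h(B) = 0.5592.
Starting from E, the probability is 0.3421.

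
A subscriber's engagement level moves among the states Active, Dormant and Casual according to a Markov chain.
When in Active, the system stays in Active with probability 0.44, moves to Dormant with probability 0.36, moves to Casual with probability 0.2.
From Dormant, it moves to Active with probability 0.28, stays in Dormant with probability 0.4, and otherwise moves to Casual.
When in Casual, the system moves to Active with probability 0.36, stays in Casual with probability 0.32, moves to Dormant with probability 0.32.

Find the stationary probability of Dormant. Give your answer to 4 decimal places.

0.3635

Let the stationary distribution be π with π = πP and π_1 + π_2 + π_3 = 1.
π_1 = 0.44·π_1 + 0.28·π_2 + 0.36·π_3
π_2 = 0.36·π_1 + 0.4·π_2 + 0.32·π_3
Solving with the normalization constraint gives π = (0.3597, 0.3635, 0.2768).
So the stationary probability of Dormant is 0.3635.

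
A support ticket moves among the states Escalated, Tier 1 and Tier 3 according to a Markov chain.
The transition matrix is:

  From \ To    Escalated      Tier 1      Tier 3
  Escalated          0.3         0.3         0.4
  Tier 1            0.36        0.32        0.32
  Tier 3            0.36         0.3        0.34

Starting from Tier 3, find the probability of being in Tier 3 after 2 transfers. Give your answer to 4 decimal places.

0.3556

Sum over the intermediate state after 1 transfer:
P = P(Tier 3→Escalated)·P(Escalated→Tier 3) + P(Tier 3→Tier 1)·P(Tier 1→Tier 3) + P(Tier 3→Tier 3)·P(Tier 3→Tier 3)
  = 0.36×0.4 + 0.3×0.32 + 0.34×0.34
  = 0.1440 + 0.0960 + 0.1156 = 0.3556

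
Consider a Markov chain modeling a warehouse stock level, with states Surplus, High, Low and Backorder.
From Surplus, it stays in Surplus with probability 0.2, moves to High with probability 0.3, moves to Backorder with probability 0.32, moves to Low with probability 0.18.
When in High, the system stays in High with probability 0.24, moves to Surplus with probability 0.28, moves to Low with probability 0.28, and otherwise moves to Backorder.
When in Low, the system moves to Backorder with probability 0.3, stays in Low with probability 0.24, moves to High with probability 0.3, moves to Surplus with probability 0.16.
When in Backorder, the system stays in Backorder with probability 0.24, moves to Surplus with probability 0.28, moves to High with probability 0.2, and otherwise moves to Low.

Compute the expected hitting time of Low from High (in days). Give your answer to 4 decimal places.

Let t(s) be the expected number of days to first reach Low from state s, with t(Low) = 0. Conditioning on the first day:
t(Surplus) = 1 + 0.2·t(Surplus) + 0.3·t(High) + 0.32·t(Backorder)
t(High) = 1 + 0.28·t(Surplus) + 0.24·t(High) + 0.2·t(Backorder)
t(Backorder) = 1 + 0.28·t(Surplus) + 0.2·t(High) + 0.24·t(Backorder)
Solving: t(Surplus) = 4.3003, t(High) = 3.9359, t(Backorder) = 3.9359.
Expected days from High to Low: 3.9359.

3.9359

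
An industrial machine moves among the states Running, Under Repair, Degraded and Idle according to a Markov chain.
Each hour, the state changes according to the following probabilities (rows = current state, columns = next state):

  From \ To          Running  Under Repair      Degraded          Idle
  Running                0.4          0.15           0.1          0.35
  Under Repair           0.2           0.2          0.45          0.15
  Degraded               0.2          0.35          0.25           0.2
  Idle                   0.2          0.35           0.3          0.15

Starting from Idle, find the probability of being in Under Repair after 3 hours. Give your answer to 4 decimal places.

0.2634

Propagate the distribution vector 3 hours from Idle.
After 0 hours: (0.0000, 0.0000, 0.0000, 1.0000)
After 1 hour: (0.2000, 0.3500, 0.3000, 0.1500)
After 2 hours: (0.2400, 0.2575, 0.2975, 0.2050)
After 3 hours: (0.2480, 0.2634, 0.2758, 0.2129)
P(in Under Repair after 3 hours) = 0.2634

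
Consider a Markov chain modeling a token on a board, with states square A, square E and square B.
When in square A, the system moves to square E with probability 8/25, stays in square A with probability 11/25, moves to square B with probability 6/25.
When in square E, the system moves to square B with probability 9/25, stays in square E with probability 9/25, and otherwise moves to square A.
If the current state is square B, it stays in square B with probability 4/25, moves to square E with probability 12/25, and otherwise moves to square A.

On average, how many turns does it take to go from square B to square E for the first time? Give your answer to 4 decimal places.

2.3958

Let t(s) be the expected number of turns to first reach square E from state s, with t(square E) = 0. Conditioning on the first turn:
t(square A) = 1 + 0.44·t(square A) + 0.24·t(square B)
t(square B) = 1 + 0.36·t(square A) + 0.16·t(square B)
Solving: t(square A) = 2.8125, t(square B) = 2.3958.
Expected turns from square B to square E: 2.3958.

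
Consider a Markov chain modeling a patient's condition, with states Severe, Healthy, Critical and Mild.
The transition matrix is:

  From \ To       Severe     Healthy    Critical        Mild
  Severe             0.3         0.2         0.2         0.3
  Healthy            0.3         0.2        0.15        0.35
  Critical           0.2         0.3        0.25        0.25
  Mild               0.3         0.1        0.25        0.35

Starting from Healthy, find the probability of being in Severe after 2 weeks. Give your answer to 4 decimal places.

Propagate the distribution vector 2 weeks from Healthy.
After 0 weeks: (0.0000, 1.0000, 0.0000, 0.0000)
After 1 week: (0.3000, 0.2000, 0.1500, 0.3500)
After 2 weeks: (0.2850, 0.1800, 0.2150, 0.3200)
P(in Severe after 2 weeks) = 0.2850

0.2850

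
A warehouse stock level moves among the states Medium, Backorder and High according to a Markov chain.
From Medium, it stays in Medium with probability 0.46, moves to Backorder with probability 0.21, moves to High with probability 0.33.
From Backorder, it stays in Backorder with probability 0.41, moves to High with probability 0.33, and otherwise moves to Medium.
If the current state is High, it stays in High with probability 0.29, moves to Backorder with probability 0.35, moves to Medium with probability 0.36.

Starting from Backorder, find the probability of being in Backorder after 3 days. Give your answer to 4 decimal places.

0.3220

Propagate the distribution vector 3 days from Backorder.
After 0 days: (0.0000, 1.0000, 0.0000)
After 1 day: (0.2600, 0.4100, 0.3300)
After 2 days: (0.3450, 0.3382, 0.3168)
After 3 days: (0.3607, 0.3220, 0.3173)
P(in Backorder after 3 days) = 0.3220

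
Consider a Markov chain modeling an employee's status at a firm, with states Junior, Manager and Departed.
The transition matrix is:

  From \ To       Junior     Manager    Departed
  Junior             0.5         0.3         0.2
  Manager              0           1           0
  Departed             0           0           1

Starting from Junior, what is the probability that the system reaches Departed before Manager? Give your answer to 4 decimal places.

0.4000

Let h(s) be the probability of absorption at Departed starting from transient state s. Then h(Departed) = 1 and h(Manager) = 0. By first-step analysis:
h(Junior) = 0.5·h(Junior) + 0.3·0 + 0.2·1
Solving: h(Junior) = 0.4000.
Starting from Junior, the probability is 0.4000.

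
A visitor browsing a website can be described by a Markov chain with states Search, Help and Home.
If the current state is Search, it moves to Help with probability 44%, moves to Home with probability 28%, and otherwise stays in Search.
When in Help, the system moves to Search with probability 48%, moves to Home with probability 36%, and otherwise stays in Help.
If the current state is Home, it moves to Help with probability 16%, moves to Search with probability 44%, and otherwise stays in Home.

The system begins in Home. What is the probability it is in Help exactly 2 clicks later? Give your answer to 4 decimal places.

0.2832

Sum over the intermediate state after 1 click:
P = P(Home→Search)·P(Search→Help) + P(Home→Help)·P(Help→Help) + P(Home→Home)·P(Home→Help)
  = 0.44×0.44 + 0.16×0.16 + 0.4×0.16
  = 0.1936 + 0.0256 + 0.0640 = 0.2832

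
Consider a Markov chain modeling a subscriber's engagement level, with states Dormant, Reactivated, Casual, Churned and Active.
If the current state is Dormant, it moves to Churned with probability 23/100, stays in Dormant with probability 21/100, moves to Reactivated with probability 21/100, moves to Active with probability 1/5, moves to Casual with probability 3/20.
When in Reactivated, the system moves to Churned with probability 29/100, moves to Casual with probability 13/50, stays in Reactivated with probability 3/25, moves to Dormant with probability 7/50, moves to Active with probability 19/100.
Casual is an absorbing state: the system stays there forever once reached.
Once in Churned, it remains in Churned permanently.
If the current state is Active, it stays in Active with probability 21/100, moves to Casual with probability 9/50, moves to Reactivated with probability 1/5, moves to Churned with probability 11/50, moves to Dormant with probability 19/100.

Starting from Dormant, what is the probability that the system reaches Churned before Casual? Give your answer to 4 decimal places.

Let h(s) be the probability of absorption at Churned starting from transient state s. Then h(Churned) = 1 and h(Casual) = 0. By first-step analysis:
h(Dormant) = 0.21·h(Dormant) + 0.21·h(Reactivated) + 0.15·0 + 0.23·1 + 0.2·h(Active)
h(Reactivated) = 0.14·h(Dormant) + 0.12·h(Reactivated) + 0.26·0 + 0.29·1 + 0.19·h(Active)
h(Active) = 0.19·h(Dormant) + 0.2·h(Reactivated) + 0.18·0 + 0.22·1 + 0.21·h(Active)
Solving: h(Dormant) = 0.5750, h(Reactivated) = 0.5406, h(Active) = 0.5536.
Starting from Dormant, the probability is 0.5750.

0.5750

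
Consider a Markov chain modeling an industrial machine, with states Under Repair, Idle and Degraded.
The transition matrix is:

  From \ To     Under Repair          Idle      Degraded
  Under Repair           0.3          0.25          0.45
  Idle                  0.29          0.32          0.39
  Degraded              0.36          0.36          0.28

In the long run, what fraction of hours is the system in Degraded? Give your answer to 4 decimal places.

Let the stationary distribution be π with π = πP and π_1 + π_2 + π_3 = 1.
π_1 = 0.3·π_1 + 0.29·π_2 + 0.36·π_3
π_2 = 0.25·π_1 + 0.32·π_2 + 0.36·π_3
Solving with the normalization constraint gives π = (0.3190, 0.3124, 0.3686).
So the stationary probability of Degraded is 0.3686.

0.3686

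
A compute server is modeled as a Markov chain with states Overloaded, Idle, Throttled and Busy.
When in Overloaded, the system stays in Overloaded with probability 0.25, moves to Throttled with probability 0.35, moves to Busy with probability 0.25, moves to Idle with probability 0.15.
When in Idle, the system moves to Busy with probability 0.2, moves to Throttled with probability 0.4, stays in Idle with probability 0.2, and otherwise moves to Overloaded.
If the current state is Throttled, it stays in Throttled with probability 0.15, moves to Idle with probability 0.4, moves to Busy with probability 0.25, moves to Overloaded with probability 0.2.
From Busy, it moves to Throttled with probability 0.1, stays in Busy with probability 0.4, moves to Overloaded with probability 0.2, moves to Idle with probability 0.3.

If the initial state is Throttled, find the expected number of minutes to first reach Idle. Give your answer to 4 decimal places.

3.1451

Let t(s) be the expected number of minutes to first reach Idle from state s, with t(Idle) = 0. Conditioning on the first minute:
t(Overloaded) = 1 + 0.25·t(Overloaded) + 0.35·t(Throttled) + 0.25·t(Busy)
t(Throttled) = 1 + 0.2·t(Overloaded) + 0.15·t(Throttled) + 0.25·t(Busy)
t(Busy) = 1 + 0.2·t(Overloaded) + 0.1·t(Throttled) + 0.4·t(Busy)
Solving: t(Overloaded) = 3.9727, t(Throttled) = 3.1451, t(Busy) = 3.5151.
Expected minutes from Throttled to Idle: 3.1451.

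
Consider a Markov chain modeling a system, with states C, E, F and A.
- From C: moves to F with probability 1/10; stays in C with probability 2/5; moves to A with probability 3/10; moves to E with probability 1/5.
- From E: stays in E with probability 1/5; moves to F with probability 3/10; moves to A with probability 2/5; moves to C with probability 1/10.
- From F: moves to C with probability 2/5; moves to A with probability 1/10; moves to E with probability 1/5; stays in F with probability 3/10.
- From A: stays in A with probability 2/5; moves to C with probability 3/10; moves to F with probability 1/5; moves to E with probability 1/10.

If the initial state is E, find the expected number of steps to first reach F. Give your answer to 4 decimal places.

Let t(s) be the expected number of steps to first reach F from state s, with t(F) = 0. Conditioning on the first step:
t(C) = 1 + 0.4·t(C) + 0.2·t(E) + 0.3·t(A)
t(E) = 1 + 0.1·t(C) + 0.2·t(E) + 0.4·t(A)
t(A) = 1 + 0.3·t(C) + 0.1·t(E) + 0.4·t(A)
Solving: t(C) = 5.9477, t(E) = 4.7059, t(A) = 5.4248.
Expected steps from E to F: 4.7059.

4.7059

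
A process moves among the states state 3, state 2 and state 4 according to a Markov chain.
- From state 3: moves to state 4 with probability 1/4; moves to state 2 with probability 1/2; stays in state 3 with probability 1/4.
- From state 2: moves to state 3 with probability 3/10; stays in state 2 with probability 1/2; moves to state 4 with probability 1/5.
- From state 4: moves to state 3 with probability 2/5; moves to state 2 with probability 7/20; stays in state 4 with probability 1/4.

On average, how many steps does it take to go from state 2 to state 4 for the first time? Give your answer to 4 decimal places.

4.6667

Let t(s) be the expected number of steps to first reach state 4 from state s, with t(state 4) = 0. Conditioning on the first step:
t(state 3) = 1 + 0.25·t(state 3) + 0.5·t(state 2)
t(state 2) = 1 + 0.3·t(state 3) + 0.5·t(state 2)
Solving: t(state 3) = 4.4444, t(state 2) = 4.6667.
Expected steps from state 2 to state 4: 4.6667.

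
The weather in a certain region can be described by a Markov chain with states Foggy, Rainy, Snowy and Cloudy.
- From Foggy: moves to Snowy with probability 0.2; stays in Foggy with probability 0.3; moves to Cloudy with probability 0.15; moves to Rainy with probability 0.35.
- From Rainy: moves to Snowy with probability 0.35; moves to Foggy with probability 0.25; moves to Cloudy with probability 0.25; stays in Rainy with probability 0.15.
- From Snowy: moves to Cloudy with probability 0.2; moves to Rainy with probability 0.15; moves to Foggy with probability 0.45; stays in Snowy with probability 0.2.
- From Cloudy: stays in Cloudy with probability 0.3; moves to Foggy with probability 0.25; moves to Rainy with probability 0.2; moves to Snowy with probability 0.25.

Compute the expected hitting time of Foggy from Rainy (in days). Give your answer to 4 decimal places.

Let t(s) be the expected number of days to first reach Foggy from state s, with t(Foggy) = 0. Conditioning on the first day:
t(Rainy) = 1 + 0.15·t(Rainy) + 0.35·t(Snowy) + 0.25·t(Cloudy)
t(Snowy) = 1 + 0.15·t(Rainy) + 0.2·t(Snowy) + 0.2·t(Cloudy)
t(Cloudy) = 1 + 0.2·t(Rainy) + 0.25·t(Snowy) + 0.3·t(Cloudy)
Solving: t(Rainy) = 3.2621, t(Snowy) = 2.6922, t(Cloudy) = 3.3221.
Expected days from Rainy to Foggy: 3.2621.

3.2621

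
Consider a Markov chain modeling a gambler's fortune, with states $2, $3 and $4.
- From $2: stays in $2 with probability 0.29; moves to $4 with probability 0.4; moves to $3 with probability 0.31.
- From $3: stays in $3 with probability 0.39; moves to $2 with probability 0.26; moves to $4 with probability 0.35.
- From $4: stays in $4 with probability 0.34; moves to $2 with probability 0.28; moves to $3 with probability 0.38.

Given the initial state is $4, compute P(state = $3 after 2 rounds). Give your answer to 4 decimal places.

Sum over the intermediate state after 1 round:
P = P($4→$2)·P($2→$3) + P($4→$3)·P($3→$3) + P($4→$4)·P($4→$3)
  = 0.28×0.31 + 0.38×0.39 + 0.34×0.38
  = 0.0868 + 0.1482 + 0.1292 = 0.3642

0.3642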